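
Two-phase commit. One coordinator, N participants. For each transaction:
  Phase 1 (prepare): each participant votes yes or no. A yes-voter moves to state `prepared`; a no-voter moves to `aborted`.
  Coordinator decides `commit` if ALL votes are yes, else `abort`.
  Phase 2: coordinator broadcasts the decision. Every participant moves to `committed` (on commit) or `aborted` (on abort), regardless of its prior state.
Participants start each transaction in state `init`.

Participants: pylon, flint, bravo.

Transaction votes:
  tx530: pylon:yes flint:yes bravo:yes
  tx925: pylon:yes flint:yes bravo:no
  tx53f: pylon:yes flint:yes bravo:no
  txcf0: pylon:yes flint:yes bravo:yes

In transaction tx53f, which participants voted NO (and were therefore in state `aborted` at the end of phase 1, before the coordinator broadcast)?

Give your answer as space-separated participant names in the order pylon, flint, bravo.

Answer: bravo

Derivation:
Txn tx53f phase 1: pylon yes -> prepared; flint yes -> prepared; bravo no -> aborted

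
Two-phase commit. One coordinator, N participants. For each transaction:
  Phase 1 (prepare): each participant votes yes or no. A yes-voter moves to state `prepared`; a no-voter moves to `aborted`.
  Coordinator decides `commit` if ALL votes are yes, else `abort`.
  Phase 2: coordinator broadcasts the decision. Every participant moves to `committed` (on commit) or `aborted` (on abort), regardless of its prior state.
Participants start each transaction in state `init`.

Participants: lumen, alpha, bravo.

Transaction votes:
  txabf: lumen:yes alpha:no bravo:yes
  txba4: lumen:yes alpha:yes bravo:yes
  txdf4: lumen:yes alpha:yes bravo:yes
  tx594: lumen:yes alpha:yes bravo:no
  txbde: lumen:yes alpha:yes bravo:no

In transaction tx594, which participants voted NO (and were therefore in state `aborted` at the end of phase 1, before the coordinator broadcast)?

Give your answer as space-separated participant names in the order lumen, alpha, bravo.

Answer: bravo

Derivation:
Txn tx594 phase 1: lumen yes -> prepared; alpha yes -> prepared; bravo no -> aborted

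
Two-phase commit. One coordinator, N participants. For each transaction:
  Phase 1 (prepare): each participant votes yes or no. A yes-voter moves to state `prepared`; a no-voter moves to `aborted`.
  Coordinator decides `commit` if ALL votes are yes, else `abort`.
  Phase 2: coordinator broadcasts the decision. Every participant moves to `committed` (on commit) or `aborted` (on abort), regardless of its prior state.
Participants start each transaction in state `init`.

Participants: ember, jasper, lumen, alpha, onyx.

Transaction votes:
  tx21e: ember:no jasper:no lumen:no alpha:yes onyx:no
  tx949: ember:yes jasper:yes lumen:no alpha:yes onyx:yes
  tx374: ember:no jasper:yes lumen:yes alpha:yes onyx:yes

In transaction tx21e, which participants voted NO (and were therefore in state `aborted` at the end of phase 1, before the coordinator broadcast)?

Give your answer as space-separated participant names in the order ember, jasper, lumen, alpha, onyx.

Txn tx21e phase 1: ember no -> aborted; jasper no -> aborted; lumen no -> aborted; alpha yes -> prepared; onyx no -> aborted

Answer: ember jasper lumen onyx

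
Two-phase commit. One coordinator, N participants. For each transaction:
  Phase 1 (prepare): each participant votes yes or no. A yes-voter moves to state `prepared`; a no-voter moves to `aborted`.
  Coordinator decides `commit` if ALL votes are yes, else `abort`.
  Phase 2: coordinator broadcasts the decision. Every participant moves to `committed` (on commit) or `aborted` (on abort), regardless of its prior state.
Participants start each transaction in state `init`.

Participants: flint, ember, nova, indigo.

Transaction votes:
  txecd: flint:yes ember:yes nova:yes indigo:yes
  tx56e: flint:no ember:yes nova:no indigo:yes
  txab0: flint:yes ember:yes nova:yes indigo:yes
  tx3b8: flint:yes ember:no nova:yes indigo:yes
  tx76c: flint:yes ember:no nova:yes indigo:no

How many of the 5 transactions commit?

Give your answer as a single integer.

txecd: all yes -> commit (commits=1)
tx56e: no from flint, nova -> abort (commits=1)
txab0: all yes -> commit (commits=2)
tx3b8: no from ember -> abort (commits=2)
tx76c: no from ember, indigo -> abort (commits=2)

Answer: 2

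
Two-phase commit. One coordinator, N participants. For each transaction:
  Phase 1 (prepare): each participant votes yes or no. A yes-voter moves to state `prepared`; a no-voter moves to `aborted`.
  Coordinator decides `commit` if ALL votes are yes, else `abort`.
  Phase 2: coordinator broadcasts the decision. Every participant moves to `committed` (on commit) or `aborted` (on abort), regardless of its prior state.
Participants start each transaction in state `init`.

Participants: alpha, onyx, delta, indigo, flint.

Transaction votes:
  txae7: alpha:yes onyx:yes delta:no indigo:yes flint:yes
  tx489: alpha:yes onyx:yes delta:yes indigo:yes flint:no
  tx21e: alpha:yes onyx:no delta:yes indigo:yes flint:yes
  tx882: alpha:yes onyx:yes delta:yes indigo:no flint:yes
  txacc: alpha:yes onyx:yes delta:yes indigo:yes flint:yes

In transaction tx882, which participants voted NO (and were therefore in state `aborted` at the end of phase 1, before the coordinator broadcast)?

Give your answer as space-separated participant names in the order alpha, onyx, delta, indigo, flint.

Txn tx882 phase 1: alpha yes -> prepared; onyx yes -> prepared; delta yes -> prepared; indigo no -> aborted; flint yes -> prepared

Answer: indigo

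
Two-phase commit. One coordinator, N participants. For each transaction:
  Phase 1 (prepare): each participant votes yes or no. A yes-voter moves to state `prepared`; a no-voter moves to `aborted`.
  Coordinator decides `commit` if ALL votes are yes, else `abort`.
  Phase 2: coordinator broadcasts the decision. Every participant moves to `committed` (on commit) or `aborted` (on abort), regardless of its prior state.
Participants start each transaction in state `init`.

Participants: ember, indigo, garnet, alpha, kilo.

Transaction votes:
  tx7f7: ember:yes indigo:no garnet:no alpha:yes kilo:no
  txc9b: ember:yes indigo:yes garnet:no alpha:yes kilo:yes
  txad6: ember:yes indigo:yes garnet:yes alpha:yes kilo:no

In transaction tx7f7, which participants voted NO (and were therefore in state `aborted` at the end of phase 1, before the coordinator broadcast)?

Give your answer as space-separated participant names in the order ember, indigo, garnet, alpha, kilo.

Answer: indigo garnet kilo

Derivation:
Txn tx7f7 phase 1: ember yes -> prepared; indigo no -> aborted; garnet no -> aborted; alpha yes -> prepared; kilo no -> aborted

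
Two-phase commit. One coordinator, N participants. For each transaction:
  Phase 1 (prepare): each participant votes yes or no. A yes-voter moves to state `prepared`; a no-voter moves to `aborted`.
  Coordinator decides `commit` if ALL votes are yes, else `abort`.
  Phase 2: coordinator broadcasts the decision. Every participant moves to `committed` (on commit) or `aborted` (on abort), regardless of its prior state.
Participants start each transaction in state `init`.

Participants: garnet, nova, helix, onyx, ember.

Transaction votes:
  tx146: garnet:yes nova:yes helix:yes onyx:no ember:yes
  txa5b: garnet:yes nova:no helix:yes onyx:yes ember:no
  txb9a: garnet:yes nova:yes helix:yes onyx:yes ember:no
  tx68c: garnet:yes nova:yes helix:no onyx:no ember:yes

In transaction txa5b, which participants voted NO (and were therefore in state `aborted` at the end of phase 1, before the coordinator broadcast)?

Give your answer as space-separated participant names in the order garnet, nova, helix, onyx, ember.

Answer: nova ember

Derivation:
Txn txa5b phase 1: garnet yes -> prepared; nova no -> aborted; helix yes -> prepared; onyx yes -> prepared; ember no -> aborted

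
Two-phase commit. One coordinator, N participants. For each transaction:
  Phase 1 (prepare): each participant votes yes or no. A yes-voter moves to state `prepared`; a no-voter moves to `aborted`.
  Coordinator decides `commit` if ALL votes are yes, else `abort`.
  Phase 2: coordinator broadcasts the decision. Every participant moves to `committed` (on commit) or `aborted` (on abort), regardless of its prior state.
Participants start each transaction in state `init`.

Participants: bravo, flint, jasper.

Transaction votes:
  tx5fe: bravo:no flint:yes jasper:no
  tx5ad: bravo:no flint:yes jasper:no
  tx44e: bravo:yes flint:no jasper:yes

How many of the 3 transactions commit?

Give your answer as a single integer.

tx5fe: no from bravo, jasper -> abort (commits=0)
tx5ad: no from bravo, jasper -> abort (commits=0)
tx44e: no from flint -> abort (commits=0)

Answer: 0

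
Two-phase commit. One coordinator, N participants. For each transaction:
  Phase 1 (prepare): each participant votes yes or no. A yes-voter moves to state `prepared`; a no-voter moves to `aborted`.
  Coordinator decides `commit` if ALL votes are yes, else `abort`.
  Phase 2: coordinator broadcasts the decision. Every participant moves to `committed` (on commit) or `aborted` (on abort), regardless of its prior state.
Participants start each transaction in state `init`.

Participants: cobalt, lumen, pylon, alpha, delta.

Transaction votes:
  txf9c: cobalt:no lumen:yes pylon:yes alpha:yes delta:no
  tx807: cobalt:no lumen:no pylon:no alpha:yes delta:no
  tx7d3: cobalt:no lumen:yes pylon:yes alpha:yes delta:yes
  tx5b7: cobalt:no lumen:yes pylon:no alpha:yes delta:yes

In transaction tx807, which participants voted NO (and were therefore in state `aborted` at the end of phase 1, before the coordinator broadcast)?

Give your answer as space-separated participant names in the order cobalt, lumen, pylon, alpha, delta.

Txn tx807 phase 1: cobalt no -> aborted; lumen no -> aborted; pylon no -> aborted; alpha yes -> prepared; delta no -> aborted

Answer: cobalt lumen pylon delta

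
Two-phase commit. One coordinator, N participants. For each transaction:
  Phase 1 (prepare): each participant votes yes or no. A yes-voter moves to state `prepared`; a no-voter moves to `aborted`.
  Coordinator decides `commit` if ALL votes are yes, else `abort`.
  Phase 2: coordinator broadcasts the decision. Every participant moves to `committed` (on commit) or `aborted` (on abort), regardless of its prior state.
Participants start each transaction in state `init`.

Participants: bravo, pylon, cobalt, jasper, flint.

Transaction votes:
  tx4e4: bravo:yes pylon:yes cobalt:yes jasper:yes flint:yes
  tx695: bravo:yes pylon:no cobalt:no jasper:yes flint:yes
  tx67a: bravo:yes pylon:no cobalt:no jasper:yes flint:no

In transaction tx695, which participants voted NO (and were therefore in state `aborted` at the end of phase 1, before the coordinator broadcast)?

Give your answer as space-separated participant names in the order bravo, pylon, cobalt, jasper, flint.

Txn tx695 phase 1: bravo yes -> prepared; pylon no -> aborted; cobalt no -> aborted; jasper yes -> prepared; flint yes -> prepared

Answer: pylon cobalt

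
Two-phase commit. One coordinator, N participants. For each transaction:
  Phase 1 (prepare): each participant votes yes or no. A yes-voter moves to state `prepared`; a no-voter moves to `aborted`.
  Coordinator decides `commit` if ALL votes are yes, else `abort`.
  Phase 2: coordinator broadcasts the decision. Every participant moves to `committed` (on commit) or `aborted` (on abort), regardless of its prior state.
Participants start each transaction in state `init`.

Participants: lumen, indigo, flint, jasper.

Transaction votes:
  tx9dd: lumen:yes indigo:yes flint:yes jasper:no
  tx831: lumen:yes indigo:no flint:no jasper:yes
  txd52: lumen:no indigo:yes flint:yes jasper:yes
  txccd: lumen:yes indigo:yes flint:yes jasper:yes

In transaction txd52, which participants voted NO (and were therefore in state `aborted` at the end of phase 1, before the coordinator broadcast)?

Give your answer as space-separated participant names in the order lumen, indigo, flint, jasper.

Txn txd52 phase 1: lumen no -> aborted; indigo yes -> prepared; flint yes -> prepared; jasper yes -> prepared

Answer: lumen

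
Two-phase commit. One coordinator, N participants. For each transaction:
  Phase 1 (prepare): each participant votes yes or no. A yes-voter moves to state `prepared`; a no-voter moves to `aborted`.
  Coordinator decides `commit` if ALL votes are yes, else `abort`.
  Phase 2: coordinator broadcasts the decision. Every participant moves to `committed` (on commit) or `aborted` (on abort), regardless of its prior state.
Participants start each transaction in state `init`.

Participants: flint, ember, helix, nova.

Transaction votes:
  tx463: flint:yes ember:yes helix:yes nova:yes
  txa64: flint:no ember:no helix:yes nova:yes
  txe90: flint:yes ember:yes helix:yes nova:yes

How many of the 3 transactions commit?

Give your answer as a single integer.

tx463: all yes -> commit (commits=1)
txa64: no from flint, ember -> abort (commits=1)
txe90: all yes -> commit (commits=2)

Answer: 2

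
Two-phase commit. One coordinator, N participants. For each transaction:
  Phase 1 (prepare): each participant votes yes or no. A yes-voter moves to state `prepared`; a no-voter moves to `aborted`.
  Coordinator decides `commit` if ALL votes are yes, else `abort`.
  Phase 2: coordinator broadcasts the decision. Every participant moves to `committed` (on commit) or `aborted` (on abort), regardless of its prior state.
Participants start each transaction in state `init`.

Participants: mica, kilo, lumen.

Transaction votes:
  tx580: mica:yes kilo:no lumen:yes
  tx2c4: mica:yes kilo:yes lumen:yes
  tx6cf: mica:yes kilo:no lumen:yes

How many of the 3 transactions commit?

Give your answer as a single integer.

Answer: 1

Derivation:
tx580: no from kilo -> abort (commits=0)
tx2c4: all yes -> commit (commits=1)
tx6cf: no from kilo -> abort (commits=1)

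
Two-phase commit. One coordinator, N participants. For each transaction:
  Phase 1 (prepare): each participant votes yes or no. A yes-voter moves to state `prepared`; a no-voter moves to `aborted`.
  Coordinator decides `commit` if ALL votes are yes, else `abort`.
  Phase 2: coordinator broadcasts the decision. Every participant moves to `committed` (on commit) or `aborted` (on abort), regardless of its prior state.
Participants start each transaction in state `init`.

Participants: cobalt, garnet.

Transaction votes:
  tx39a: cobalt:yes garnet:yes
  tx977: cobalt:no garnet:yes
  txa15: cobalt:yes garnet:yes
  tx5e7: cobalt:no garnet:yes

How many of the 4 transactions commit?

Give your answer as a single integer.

Answer: 2

Derivation:
tx39a: all yes -> commit (commits=1)
tx977: no from cobalt -> abort (commits=1)
txa15: all yes -> commit (commits=2)
tx5e7: no from cobalt -> abort (commits=2)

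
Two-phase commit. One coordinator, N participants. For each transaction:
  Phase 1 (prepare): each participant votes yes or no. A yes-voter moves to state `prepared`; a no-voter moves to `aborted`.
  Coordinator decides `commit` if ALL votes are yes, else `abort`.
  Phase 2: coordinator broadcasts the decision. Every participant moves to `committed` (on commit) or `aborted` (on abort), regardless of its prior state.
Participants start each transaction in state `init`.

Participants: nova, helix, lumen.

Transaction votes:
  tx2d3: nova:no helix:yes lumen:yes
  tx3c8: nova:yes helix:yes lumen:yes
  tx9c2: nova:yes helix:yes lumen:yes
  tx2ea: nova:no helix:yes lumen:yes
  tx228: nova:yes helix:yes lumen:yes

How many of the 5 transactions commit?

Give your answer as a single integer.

Answer: 3

Derivation:
tx2d3: no from nova -> abort (commits=0)
tx3c8: all yes -> commit (commits=1)
tx9c2: all yes -> commit (commits=2)
tx2ea: no from nova -> abort (commits=2)
tx228: all yes -> commit (commits=3)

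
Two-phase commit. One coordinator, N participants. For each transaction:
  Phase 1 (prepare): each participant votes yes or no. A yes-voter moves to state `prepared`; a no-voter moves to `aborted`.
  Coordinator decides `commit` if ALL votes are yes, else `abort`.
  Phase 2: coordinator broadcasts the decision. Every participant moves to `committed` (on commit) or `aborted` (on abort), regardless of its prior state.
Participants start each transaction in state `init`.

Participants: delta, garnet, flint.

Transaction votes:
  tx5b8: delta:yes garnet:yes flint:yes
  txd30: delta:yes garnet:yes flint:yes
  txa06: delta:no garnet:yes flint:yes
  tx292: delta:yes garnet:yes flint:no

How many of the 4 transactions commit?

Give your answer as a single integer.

Answer: 2

Derivation:
tx5b8: all yes -> commit (commits=1)
txd30: all yes -> commit (commits=2)
txa06: no from delta -> abort (commits=2)
tx292: no from flint -> abort (commits=2)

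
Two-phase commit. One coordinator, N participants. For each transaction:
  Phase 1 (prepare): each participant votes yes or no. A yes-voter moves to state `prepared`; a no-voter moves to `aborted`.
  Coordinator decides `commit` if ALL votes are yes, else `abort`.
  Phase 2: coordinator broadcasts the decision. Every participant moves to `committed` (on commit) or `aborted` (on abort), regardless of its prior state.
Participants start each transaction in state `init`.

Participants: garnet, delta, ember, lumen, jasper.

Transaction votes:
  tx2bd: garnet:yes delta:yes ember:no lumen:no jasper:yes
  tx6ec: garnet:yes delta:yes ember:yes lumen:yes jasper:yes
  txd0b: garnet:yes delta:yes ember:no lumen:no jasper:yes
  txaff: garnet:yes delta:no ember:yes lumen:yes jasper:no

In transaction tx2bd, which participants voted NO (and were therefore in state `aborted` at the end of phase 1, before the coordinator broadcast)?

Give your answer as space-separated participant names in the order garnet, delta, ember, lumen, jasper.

Txn tx2bd phase 1: garnet yes -> prepared; delta yes -> prepared; ember no -> aborted; lumen no -> aborted; jasper yes -> prepared

Answer: ember lumen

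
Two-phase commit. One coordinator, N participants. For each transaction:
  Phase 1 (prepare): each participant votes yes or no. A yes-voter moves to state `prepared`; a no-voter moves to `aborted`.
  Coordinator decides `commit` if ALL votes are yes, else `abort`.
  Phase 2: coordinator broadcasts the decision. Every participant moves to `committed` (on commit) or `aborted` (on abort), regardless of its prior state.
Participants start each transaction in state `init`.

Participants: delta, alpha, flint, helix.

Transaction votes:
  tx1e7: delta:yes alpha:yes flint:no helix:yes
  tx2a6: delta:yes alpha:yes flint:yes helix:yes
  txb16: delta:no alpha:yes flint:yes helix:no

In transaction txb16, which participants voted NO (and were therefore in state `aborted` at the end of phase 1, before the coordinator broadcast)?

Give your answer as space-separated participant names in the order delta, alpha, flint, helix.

Answer: delta helix

Derivation:
Txn txb16 phase 1: delta no -> aborted; alpha yes -> prepared; flint yes -> prepared; helix no -> aborted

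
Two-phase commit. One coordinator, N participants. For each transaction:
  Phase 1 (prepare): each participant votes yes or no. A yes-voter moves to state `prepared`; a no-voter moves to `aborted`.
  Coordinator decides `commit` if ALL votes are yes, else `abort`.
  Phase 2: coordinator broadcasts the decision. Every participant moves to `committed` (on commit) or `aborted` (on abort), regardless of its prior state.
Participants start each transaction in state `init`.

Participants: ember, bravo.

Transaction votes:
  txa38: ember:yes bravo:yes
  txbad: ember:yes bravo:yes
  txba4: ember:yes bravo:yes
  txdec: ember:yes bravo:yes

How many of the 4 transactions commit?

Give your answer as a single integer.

txa38: all yes -> commit (commits=1)
txbad: all yes -> commit (commits=2)
txba4: all yes -> commit (commits=3)
txdec: all yes -> commit (commits=4)

Answer: 4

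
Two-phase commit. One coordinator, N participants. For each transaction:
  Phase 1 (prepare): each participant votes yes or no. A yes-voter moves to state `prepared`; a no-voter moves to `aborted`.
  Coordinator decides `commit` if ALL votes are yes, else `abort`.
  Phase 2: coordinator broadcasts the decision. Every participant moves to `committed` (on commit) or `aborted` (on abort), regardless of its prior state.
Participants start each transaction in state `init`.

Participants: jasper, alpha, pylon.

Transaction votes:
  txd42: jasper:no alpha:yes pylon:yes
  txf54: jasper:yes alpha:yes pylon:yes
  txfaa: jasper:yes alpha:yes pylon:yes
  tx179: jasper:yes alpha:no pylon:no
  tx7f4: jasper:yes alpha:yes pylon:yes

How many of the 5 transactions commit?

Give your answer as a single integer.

txd42: no from jasper -> abort (commits=0)
txf54: all yes -> commit (commits=1)
txfaa: all yes -> commit (commits=2)
tx179: no from alpha, pylon -> abort (commits=2)
tx7f4: all yes -> commit (commits=3)

Answer: 3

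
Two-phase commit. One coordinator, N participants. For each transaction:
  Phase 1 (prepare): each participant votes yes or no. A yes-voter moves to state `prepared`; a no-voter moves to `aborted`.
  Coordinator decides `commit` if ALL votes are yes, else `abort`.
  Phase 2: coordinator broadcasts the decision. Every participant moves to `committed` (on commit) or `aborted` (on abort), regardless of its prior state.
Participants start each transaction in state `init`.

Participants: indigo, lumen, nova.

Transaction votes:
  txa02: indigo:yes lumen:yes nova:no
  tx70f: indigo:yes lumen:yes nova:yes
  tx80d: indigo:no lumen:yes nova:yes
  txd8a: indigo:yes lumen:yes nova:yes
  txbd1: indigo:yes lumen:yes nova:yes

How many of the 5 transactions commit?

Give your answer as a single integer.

txa02: no from nova -> abort (commits=0)
tx70f: all yes -> commit (commits=1)
tx80d: no from indigo -> abort (commits=1)
txd8a: all yes -> commit (commits=2)
txbd1: all yes -> commit (commits=3)

Answer: 3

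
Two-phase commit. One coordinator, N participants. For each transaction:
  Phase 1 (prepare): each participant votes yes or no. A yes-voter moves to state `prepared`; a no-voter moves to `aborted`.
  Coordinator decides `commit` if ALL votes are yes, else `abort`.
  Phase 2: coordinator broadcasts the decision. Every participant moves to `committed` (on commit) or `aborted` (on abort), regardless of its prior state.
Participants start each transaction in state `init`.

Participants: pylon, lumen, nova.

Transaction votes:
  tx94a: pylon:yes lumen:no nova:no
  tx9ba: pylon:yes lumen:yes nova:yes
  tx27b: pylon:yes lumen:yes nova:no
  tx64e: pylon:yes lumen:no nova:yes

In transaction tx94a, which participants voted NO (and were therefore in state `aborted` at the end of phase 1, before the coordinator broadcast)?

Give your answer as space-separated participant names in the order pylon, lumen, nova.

Answer: lumen nova

Derivation:
Txn tx94a phase 1: pylon yes -> prepared; lumen no -> aborted; nova no -> aborted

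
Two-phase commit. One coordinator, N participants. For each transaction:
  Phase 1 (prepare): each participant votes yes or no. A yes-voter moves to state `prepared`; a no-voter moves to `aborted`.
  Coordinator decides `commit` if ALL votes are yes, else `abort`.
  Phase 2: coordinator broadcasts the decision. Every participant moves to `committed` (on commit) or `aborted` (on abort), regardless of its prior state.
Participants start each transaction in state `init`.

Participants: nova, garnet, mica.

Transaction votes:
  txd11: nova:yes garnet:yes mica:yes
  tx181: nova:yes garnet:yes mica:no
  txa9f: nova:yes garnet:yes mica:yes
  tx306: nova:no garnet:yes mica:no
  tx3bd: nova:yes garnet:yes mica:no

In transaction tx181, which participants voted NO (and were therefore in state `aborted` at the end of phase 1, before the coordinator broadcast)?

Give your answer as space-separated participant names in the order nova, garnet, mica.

Txn tx181 phase 1: nova yes -> prepared; garnet yes -> prepared; mica no -> aborted

Answer: mica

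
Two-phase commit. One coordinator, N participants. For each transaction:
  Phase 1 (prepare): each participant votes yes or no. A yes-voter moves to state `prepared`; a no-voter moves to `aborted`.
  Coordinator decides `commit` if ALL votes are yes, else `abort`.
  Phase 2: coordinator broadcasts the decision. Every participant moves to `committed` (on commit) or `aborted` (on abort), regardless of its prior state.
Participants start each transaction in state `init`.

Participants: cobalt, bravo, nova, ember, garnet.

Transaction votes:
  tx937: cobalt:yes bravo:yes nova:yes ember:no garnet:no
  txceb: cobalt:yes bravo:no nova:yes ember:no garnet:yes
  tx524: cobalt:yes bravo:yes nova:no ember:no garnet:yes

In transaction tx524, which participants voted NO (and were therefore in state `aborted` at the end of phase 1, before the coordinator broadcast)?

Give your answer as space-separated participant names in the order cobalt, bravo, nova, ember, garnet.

Answer: nova ember

Derivation:
Txn tx524 phase 1: cobalt yes -> prepared; bravo yes -> prepared; nova no -> aborted; ember no -> aborted; garnet yes -> prepared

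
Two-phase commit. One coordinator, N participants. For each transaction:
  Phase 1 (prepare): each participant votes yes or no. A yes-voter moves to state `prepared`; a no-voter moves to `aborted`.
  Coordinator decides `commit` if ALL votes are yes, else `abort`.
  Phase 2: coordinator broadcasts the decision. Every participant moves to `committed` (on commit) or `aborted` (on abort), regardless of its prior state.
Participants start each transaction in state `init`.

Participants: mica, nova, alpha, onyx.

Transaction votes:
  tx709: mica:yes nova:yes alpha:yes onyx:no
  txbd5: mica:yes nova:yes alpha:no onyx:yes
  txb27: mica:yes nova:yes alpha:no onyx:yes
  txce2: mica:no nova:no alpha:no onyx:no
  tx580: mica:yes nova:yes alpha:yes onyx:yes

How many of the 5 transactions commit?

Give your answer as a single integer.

tx709: no from onyx -> abort (commits=0)
txbd5: no from alpha -> abort (commits=0)
txb27: no from alpha -> abort (commits=0)
txce2: no from mica, nova, alpha, onyx -> abort (commits=0)
tx580: all yes -> commit (commits=1)

Answer: 1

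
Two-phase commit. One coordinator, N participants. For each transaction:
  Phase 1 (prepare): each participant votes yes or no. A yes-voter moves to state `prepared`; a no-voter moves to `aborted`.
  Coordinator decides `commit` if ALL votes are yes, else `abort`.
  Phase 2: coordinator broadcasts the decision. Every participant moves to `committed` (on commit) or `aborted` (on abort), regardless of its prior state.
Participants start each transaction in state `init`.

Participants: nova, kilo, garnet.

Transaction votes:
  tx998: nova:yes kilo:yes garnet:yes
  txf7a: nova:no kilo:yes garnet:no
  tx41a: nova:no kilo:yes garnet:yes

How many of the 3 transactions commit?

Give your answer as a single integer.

Answer: 1

Derivation:
tx998: all yes -> commit (commits=1)
txf7a: no from nova, garnet -> abort (commits=1)
tx41a: no from nova -> abort (commits=1)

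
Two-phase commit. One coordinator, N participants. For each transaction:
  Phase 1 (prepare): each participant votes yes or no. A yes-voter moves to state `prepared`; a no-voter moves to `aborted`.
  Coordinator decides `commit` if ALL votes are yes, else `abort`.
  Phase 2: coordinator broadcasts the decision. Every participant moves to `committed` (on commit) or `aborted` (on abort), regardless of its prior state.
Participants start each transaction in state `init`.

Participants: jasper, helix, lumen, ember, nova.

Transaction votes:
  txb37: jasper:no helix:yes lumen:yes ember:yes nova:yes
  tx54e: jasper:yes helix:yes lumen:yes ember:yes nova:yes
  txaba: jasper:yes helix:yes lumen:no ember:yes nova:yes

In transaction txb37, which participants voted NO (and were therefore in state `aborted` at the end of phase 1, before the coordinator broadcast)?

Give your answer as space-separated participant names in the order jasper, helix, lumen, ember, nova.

Answer: jasper

Derivation:
Txn txb37 phase 1: jasper no -> aborted; helix yes -> prepared; lumen yes -> prepared; ember yes -> prepared; nova yes -> prepared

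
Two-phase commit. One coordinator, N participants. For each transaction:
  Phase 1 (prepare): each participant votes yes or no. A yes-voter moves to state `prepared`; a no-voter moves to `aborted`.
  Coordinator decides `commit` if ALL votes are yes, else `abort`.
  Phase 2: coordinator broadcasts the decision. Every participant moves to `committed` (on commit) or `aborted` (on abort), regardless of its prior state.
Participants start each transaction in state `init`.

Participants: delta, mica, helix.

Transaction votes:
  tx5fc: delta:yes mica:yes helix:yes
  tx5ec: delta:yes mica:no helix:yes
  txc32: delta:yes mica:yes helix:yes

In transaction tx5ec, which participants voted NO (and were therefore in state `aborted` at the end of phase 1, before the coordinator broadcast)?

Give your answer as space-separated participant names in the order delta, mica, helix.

Answer: mica

Derivation:
Txn tx5ec phase 1: delta yes -> prepared; mica no -> aborted; helix yes -> prepared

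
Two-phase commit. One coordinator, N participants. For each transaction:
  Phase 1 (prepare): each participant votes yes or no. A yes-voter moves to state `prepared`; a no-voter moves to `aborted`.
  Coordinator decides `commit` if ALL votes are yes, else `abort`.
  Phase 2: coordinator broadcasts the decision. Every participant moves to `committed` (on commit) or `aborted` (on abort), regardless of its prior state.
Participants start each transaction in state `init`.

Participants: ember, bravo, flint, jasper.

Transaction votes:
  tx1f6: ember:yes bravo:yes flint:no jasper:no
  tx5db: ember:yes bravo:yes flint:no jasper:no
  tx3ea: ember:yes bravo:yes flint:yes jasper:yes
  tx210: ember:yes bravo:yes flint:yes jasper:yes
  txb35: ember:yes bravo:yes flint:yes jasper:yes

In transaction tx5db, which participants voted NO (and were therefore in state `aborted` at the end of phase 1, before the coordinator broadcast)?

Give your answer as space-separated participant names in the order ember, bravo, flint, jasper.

Txn tx5db phase 1: ember yes -> prepared; bravo yes -> prepared; flint no -> aborted; jasper no -> aborted

Answer: flint jasper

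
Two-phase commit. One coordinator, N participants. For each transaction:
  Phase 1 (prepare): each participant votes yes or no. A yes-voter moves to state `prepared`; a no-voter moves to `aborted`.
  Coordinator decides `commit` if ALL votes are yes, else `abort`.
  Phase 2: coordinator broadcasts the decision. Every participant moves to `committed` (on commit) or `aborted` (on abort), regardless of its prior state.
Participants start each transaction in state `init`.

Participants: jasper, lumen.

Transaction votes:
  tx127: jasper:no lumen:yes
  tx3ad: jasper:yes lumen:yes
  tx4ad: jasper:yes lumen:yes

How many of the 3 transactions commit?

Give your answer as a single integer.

tx127: no from jasper -> abort (commits=0)
tx3ad: all yes -> commit (commits=1)
tx4ad: all yes -> commit (commits=2)

Answer: 2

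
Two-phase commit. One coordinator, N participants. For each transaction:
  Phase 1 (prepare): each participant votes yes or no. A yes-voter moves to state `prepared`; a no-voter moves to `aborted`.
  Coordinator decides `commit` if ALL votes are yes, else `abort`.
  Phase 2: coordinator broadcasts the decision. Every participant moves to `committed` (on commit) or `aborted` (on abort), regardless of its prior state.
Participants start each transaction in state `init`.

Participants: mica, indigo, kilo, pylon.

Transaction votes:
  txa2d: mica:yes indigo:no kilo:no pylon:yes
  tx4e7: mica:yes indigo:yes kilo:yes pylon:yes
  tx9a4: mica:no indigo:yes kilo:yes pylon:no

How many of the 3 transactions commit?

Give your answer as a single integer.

txa2d: no from indigo, kilo -> abort (commits=0)
tx4e7: all yes -> commit (commits=1)
tx9a4: no from mica, pylon -> abort (commits=1)

Answer: 1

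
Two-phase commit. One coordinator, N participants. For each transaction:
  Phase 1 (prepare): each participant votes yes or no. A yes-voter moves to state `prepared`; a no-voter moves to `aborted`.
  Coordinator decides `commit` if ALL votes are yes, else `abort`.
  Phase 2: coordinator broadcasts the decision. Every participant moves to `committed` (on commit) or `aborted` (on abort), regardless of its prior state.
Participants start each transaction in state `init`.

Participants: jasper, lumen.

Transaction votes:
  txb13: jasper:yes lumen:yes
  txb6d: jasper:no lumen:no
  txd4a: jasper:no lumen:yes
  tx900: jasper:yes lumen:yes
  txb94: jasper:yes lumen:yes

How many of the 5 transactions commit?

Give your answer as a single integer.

txb13: all yes -> commit (commits=1)
txb6d: no from jasper, lumen -> abort (commits=1)
txd4a: no from jasper -> abort (commits=1)
tx900: all yes -> commit (commits=2)
txb94: all yes -> commit (commits=3)

Answer: 3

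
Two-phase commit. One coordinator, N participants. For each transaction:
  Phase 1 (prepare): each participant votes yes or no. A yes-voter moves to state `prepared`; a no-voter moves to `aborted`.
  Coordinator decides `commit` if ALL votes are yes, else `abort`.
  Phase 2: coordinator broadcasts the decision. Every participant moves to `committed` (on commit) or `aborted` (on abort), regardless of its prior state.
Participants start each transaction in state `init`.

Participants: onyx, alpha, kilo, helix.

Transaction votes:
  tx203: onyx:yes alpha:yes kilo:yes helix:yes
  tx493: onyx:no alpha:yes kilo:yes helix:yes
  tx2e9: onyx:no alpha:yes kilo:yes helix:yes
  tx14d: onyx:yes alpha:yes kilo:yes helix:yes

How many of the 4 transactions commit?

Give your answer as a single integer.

Answer: 2

Derivation:
tx203: all yes -> commit (commits=1)
tx493: no from onyx -> abort (commits=1)
tx2e9: no from onyx -> abort (commits=1)
tx14d: all yes -> commit (commits=2)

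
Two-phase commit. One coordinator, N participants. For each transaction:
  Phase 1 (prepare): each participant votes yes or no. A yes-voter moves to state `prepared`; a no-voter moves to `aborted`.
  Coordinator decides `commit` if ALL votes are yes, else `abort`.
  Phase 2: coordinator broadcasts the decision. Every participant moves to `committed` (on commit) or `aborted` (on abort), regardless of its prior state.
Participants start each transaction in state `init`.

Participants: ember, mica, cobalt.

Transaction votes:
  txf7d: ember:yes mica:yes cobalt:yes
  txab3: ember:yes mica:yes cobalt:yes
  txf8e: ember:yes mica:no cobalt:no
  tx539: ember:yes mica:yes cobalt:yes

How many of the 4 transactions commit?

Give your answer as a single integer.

txf7d: all yes -> commit (commits=1)
txab3: all yes -> commit (commits=2)
txf8e: no from mica, cobalt -> abort (commits=2)
tx539: all yes -> commit (commits=3)

Answer: 3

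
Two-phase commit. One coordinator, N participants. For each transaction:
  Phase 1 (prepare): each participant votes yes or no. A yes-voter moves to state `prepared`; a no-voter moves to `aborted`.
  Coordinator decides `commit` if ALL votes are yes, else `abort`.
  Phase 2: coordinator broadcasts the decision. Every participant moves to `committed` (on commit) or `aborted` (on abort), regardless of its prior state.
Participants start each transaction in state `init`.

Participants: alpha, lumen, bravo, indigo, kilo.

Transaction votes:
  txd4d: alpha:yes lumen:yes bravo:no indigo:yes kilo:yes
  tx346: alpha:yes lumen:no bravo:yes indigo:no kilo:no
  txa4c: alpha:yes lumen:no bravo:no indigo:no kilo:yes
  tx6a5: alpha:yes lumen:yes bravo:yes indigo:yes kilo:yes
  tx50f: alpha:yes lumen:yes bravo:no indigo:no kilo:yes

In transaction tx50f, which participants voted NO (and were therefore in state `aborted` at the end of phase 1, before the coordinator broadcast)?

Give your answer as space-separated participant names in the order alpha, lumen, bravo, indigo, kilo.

Answer: bravo indigo

Derivation:
Txn tx50f phase 1: alpha yes -> prepared; lumen yes -> prepared; bravo no -> aborted; indigo no -> aborted; kilo yes -> prepared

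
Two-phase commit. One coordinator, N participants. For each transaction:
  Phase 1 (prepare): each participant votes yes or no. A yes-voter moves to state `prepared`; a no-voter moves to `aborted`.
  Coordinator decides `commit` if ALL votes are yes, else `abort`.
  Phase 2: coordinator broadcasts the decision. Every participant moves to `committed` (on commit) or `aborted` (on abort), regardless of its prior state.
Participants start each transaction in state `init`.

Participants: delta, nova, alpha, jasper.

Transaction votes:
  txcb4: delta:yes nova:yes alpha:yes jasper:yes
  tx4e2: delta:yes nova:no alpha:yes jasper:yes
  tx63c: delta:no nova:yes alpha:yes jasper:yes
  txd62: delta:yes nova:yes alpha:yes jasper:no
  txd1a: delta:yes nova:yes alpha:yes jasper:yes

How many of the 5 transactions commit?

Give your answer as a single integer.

Answer: 2

Derivation:
txcb4: all yes -> commit (commits=1)
tx4e2: no from nova -> abort (commits=1)
tx63c: no from delta -> abort (commits=1)
txd62: no from jasper -> abort (commits=1)
txd1a: all yes -> commit (commits=2)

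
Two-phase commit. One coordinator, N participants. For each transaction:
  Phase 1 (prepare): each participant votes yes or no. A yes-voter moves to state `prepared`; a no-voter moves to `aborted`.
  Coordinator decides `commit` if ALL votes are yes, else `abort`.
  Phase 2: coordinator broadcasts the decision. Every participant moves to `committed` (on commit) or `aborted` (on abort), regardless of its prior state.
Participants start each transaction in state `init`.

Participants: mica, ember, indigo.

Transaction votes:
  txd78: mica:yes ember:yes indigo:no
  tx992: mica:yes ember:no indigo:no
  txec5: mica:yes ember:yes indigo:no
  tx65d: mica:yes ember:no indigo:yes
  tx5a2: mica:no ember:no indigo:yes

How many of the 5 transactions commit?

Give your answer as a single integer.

txd78: no from indigo -> abort (commits=0)
tx992: no from ember, indigo -> abort (commits=0)
txec5: no from indigo -> abort (commits=0)
tx65d: no from ember -> abort (commits=0)
tx5a2: no from mica, ember -> abort (commits=0)

Answer: 0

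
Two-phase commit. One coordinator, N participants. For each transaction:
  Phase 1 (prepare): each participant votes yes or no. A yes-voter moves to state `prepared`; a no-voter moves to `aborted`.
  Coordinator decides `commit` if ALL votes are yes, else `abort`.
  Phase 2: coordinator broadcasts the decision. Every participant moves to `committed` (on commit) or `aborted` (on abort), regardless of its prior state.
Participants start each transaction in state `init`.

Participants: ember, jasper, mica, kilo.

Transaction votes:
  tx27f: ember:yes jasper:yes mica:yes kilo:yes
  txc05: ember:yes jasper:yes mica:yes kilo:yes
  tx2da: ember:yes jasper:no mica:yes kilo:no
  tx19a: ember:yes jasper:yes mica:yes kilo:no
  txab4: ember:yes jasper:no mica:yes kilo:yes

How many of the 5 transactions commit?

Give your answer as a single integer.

tx27f: all yes -> commit (commits=1)
txc05: all yes -> commit (commits=2)
tx2da: no from jasper, kilo -> abort (commits=2)
tx19a: no from kilo -> abort (commits=2)
txab4: no from jasper -> abort (commits=2)

Answer: 2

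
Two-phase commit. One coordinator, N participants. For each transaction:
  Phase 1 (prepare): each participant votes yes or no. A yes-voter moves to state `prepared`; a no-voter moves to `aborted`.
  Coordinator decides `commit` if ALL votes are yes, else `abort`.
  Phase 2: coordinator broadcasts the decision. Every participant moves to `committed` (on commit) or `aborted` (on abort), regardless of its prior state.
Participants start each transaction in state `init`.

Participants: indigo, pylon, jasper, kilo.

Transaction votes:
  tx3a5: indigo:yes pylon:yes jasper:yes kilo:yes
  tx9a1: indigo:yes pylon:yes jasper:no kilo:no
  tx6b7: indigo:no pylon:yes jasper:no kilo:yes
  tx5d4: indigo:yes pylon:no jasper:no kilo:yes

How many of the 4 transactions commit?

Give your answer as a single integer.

tx3a5: all yes -> commit (commits=1)
tx9a1: no from jasper, kilo -> abort (commits=1)
tx6b7: no from indigo, jasper -> abort (commits=1)
tx5d4: no from pylon, jasper -> abort (commits=1)

Answer: 1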